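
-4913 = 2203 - 7116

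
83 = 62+21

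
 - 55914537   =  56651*( - 987)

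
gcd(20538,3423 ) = 3423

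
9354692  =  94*99518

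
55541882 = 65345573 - 9803691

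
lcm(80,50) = 400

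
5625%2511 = 603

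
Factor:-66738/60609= - 98/89  =  -2^1*7^2* 89^(  -  1 )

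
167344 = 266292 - 98948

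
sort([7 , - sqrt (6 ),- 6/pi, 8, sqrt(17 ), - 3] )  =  [ - 3, - sqrt(6), - 6/pi, sqrt(17), 7, 8]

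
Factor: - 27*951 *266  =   - 2^1 * 3^4*7^1 * 19^1*317^1 = - 6830082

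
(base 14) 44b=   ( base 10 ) 851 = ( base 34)P1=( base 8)1523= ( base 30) sb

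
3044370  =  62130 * 49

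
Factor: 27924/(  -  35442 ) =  - 2^1* 3^( - 1)*11^(- 1)*13^1  =  -26/33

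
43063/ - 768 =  - 43063/768 = - 56.07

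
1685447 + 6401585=8087032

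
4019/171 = 23 + 86/171 = 23.50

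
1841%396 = 257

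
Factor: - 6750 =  -2^1*3^3*5^3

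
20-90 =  - 70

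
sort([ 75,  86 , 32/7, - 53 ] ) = [ - 53,  32/7,75,86] 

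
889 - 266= 623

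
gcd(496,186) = 62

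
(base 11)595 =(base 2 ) 1011000101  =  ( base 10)709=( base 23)17J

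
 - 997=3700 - 4697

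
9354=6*1559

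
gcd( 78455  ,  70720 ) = 1105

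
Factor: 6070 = 2^1 * 5^1*607^1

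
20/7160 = 1/358 = 0.00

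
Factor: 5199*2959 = 3^1*11^1*269^1*1733^1 = 15383841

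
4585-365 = 4220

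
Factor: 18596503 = 1213^1 * 15331^1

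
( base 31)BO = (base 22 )gd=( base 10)365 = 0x16D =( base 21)h8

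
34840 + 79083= 113923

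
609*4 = 2436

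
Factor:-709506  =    -  2^1*3^3*7^1*1877^1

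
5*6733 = 33665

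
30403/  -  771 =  - 30403/771 = - 39.43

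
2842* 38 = 107996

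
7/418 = 7/418  =  0.02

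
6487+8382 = 14869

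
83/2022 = 83/2022= 0.04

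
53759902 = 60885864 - 7125962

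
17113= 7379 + 9734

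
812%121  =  86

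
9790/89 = 110 = 110.00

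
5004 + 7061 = 12065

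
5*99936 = 499680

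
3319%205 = 39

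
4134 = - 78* (  -  53)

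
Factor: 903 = 3^1*7^1*43^1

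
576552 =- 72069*( - 8 )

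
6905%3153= 599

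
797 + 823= 1620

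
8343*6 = 50058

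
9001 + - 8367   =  634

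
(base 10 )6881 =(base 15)208b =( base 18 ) 1345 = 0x1AE1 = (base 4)1223201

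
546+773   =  1319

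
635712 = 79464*8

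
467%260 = 207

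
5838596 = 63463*92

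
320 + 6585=6905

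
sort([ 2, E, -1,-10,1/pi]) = [ - 10,  -  1, 1/pi,2, E ] 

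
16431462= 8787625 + 7643837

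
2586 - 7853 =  - 5267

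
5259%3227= 2032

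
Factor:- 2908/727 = - 4 =-2^2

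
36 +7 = 43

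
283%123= 37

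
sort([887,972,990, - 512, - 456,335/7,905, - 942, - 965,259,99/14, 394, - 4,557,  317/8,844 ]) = [ - 965, - 942, - 512, - 456, - 4,99/14,317/8, 335/7,259,394,557, 844,  887,905,972, 990]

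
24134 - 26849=-2715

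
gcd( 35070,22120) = 70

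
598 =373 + 225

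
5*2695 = 13475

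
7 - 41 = -34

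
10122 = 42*241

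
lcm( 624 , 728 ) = 4368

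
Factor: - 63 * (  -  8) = 504 = 2^3*3^2*7^1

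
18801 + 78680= 97481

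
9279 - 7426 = 1853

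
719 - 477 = 242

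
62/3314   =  31/1657 =0.02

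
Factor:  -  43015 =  -5^1*7^1*1229^1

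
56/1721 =56/1721 = 0.03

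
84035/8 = 10504+3/8 = 10504.38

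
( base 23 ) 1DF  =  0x34B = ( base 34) or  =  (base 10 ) 843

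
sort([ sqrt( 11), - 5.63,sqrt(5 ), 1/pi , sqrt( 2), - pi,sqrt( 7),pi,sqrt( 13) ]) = [-5.63,-pi,1/pi,  sqrt( 2),sqrt( 5),sqrt(7 ),pi,sqrt( 11), sqrt( 13)]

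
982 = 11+971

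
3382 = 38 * 89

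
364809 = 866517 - 501708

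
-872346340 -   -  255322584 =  - 617023756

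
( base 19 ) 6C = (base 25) 51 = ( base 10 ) 126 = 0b1111110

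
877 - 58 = 819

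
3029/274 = 3029/274 = 11.05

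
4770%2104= 562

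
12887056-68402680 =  - 55515624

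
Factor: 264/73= 2^3*3^1*11^1*73^( - 1 ) 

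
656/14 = 328/7 = 46.86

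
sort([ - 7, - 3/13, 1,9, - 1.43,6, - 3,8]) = [ - 7, - 3, - 1.43  ,-3/13,1  ,  6,8,9]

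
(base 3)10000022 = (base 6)14055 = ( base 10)2195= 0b100010010011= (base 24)3jb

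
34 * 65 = 2210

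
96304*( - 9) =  - 866736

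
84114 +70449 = 154563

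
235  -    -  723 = 958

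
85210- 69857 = 15353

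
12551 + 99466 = 112017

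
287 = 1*287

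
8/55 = 8/55 = 0.15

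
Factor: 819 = 3^2*7^1 * 13^1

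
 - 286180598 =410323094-696503692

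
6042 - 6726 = -684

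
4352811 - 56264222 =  - 51911411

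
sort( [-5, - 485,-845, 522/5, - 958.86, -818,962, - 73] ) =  [ - 958.86, -845, - 818, - 485,- 73, - 5,522/5, 962]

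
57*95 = 5415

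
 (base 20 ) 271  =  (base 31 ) ub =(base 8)1655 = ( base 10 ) 941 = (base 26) 1a5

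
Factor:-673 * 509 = -342557=- 509^1 * 673^1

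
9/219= 3/73=0.04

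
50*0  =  0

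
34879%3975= 3079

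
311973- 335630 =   -  23657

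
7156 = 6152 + 1004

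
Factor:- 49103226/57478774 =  - 24551613/28739387 = -3^3*31^ ( - 1)*909319^1* 927077^( - 1)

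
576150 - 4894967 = -4318817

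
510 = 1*510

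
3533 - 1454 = 2079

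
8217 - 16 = 8201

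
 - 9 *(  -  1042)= 9378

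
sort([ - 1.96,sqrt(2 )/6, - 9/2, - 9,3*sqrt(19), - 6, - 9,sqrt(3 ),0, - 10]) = [ - 10, - 9, - 9, - 6, - 9/2, - 1.96,0,sqrt(2 ) /6, sqrt(3 ),3*sqrt( 19 )]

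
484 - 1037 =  - 553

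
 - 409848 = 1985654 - 2395502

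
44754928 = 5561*8048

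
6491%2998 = 495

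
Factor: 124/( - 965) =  - 2^2*5^(  -  1)*31^1*193^(-1) 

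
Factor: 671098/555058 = 7^( -1 )*41^( - 1)*347^1 = 347/287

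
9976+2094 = 12070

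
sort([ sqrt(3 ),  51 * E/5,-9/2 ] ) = [ - 9/2,sqrt( 3),51*E/5]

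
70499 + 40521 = 111020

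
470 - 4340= -3870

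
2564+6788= 9352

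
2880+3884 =6764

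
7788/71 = 109+49/71 = 109.69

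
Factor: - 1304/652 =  - 2^1 = - 2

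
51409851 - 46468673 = 4941178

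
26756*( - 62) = -1658872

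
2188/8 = 273+1/2 = 273.50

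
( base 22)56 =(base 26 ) 4c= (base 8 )164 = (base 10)116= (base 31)3n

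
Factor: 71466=2^1*3^1*43^1*277^1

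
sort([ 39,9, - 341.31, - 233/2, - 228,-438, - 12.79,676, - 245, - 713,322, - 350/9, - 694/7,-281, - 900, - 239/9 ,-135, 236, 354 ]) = [ - 900,-713, - 438 , - 341.31, - 281  ,  -  245, - 228, - 135, - 233/2, - 694/7, - 350/9, - 239/9,  -  12.79,9,39,236,322, 354,676]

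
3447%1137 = 36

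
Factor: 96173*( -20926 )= -2^1 * 7^1*11^1*1249^1*10463^1 = -  2012516198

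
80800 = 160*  505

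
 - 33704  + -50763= - 84467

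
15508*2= 31016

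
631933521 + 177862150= 809795671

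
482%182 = 118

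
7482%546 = 384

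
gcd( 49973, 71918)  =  77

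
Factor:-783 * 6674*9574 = - 2^2*3^3*29^1 *47^1*71^1*4787^1=- 50031253908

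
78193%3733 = 3533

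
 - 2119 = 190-2309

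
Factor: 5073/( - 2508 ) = - 2^( - 2) * 11^( - 1 )*89^1 = -89/44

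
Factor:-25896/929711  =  -2^3*3^1 *13^1*29^( - 1)*83^1*32059^(-1 ) 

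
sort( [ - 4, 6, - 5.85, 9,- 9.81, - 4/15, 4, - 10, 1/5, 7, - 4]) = [-10, - 9.81,- 5.85,  -  4, - 4, - 4/15, 1/5, 4, 6,  7, 9 ] 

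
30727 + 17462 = 48189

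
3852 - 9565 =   -  5713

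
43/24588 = 43/24588 = 0.00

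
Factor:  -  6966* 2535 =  - 17658810= -  2^1*3^5*5^1*13^2*43^1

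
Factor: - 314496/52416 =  - 2^1*3^1=- 6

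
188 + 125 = 313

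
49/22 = 49/22 = 2.23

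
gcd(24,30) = 6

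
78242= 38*2059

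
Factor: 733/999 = 3^( - 3 )*37^( - 1 ) * 733^1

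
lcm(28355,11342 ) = 56710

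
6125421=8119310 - 1993889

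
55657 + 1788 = 57445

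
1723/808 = 1723/808 = 2.13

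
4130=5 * 826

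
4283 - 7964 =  - 3681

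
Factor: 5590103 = 5590103^1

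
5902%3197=2705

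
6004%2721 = 562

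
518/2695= 74/385 = 0.19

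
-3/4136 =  - 1 + 4133/4136  =  -0.00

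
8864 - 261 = 8603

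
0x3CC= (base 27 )190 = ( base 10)972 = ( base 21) 246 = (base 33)tf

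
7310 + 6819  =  14129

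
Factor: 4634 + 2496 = 2^1*5^1 * 23^1*31^1 = 7130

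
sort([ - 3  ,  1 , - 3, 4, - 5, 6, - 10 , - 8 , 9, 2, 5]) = [ - 10, - 8, - 5, - 3, - 3,1,2, 4, 5,6, 9 ]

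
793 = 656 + 137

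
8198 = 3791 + 4407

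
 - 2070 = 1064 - 3134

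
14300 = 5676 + 8624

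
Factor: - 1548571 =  -29^1 * 67^1*797^1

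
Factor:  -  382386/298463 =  - 606/473= - 2^1 * 3^1*11^( - 1 )*43^(-1)*101^1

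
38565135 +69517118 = 108082253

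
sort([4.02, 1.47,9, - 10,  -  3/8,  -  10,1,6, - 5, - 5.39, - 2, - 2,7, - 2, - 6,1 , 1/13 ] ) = [-10, - 10,-6,-5.39,  -  5, - 2,-2,- 2,-3/8, 1/13,  1, 1,1.47, 4.02,6,  7,9 ] 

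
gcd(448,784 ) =112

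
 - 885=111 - 996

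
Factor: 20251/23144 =2^( - 3 )*7^1  =  7/8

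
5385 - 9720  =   - 4335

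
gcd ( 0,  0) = 0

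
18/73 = 18/73 = 0.25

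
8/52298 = 4/26149=0.00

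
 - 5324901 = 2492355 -7817256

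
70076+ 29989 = 100065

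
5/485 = 1/97 = 0.01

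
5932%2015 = 1902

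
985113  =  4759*207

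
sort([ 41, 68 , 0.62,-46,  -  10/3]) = [-46 , - 10/3 , 0.62, 41, 68]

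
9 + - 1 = 8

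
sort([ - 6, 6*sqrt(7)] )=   [ - 6,6*sqrt ( 7 )]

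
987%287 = 126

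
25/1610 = 5/322 = 0.02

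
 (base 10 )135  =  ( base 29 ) 4J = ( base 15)90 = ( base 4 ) 2013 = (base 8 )207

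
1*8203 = 8203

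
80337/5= 80337/5= 16067.40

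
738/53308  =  369/26654 = 0.01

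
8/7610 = 4/3805 = 0.00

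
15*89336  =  1340040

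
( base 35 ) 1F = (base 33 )1h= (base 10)50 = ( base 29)1L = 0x32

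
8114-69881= - 61767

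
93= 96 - 3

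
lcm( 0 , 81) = 0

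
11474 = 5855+5619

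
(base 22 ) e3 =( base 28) B3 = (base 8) 467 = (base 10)311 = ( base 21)EH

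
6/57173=6/57173 = 0.00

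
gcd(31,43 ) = 1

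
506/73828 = 253/36914 = 0.01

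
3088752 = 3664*843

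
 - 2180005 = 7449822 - 9629827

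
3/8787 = 1/2929 = 0.00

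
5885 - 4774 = 1111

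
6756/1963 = 6756/1963  =  3.44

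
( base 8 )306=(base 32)66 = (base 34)5S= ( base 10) 198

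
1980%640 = 60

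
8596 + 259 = 8855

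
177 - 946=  - 769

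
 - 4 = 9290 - 9294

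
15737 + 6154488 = 6170225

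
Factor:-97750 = -2^1 *5^3  *17^1*23^1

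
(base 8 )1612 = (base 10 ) 906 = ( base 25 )1B6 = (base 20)256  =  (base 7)2433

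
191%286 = 191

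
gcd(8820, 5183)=1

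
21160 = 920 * 23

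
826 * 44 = 36344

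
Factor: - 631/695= - 5^ ( - 1)*139^(-1 )*631^1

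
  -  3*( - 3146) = 9438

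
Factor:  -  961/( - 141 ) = 3^( - 1 )*31^2*47^( - 1) 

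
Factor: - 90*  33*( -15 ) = 44550 = 2^1*3^4*5^2*11^1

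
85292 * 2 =170584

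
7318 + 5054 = 12372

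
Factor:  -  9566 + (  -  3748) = -2^1*3^1 * 7^1*317^1= - 13314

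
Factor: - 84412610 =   -  2^1 * 5^1 * 71^1*118891^1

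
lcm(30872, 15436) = 30872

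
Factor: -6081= - 3^1*2027^1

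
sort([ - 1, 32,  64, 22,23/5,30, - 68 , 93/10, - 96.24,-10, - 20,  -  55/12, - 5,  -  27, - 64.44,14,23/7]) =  [ - 96.24, - 68, - 64.44, - 27, - 20,  -  10,- 5, - 55/12, - 1,23/7,23/5,  93/10,14,22, 30,  32, 64]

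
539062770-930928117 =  - 391865347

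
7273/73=7273/73 = 99.63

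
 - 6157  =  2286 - 8443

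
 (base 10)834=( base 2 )1101000010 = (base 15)3A9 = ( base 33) p9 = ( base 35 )NT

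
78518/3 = 78518/3 = 26172.67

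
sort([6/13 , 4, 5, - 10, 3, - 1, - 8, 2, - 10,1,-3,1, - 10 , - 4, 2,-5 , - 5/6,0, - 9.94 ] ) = [ - 10  , - 10,  -  10,  -  9.94 ,-8, - 5, -4, - 3, - 1 , - 5/6,0,6/13, 1,1 , 2 , 2 , 3,4,5] 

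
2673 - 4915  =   - 2242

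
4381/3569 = 1  +  812/3569  =  1.23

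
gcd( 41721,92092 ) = 1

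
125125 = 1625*77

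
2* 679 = 1358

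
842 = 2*421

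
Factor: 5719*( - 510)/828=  - 486115/138 =-2^( - 1)*3^( - 1)*5^1*7^1*17^1*19^1*23^ ( - 1 )* 43^1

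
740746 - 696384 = 44362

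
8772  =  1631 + 7141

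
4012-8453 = - 4441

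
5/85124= 5/85124  =  0.00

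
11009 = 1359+9650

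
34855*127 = 4426585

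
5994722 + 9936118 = 15930840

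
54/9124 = 27/4562 = 0.01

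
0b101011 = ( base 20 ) 23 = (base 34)19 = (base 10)43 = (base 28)1f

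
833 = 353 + 480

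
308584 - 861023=  -  552439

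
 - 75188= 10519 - 85707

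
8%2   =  0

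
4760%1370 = 650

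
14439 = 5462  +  8977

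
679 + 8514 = 9193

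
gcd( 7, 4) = 1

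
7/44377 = 7/44377 = 0.00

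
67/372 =67/372 = 0.18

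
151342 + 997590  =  1148932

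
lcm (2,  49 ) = 98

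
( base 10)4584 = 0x11e8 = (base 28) 5NK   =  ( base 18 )E2C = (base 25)789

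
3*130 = 390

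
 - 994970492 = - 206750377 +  - 788220115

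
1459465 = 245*5957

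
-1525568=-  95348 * 16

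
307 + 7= 314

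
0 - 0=0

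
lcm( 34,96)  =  1632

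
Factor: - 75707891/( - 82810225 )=5^( - 2)*7^2 * 29^( - 1)*114221^(-1)*1545059^1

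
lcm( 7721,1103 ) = 7721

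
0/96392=0 = 0.00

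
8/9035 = 8/9035 = 0.00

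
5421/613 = 5421/613 = 8.84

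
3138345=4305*729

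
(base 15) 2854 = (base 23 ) g74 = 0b10000110110101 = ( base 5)234004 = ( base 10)8629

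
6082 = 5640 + 442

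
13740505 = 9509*1445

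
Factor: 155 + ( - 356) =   -  201 = - 3^1 *67^1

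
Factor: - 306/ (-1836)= 2^(- 1)*3^( - 1) = 1/6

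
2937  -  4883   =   - 1946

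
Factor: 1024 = 2^10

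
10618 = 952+9666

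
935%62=5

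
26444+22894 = 49338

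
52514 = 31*1694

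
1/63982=1/63982 = 0.00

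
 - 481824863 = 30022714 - 511847577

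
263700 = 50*5274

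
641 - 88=553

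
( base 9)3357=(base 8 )4662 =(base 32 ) 2DI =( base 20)642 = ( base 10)2482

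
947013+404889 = 1351902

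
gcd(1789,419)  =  1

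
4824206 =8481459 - 3657253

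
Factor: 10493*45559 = 7^1*29^1*1499^1*1571^1  =  478050587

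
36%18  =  0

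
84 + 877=961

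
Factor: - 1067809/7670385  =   - 3^( - 2)*5^(-1 ) * 23^ (  -  1) * 29^1 * 7411^( - 1) * 36821^1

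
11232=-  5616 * ( - 2) 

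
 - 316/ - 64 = 4 + 15/16=4.94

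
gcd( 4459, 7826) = 91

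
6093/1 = 6093 = 6093.00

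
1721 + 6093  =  7814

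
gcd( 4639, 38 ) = 1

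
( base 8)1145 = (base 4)21211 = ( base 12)431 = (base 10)613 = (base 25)OD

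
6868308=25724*267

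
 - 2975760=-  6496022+3520262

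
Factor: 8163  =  3^2*907^1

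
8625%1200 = 225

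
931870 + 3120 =934990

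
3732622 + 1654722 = 5387344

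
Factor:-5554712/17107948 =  - 1388678/4276987= - 2^1*  11^( - 2) * 13^( - 1)*2719^ (  -  1 )*694339^1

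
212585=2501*85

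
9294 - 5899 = 3395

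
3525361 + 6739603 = 10264964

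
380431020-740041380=  -  359610360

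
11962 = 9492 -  - 2470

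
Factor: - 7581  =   - 3^1*7^1*19^2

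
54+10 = 64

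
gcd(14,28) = 14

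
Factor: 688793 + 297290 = 986083  =  7^1*140869^1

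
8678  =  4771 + 3907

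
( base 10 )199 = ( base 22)91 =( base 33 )61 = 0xC7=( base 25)7O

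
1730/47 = 36 + 38/47=36.81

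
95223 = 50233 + 44990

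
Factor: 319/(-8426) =-29/766 =-2^(-1)*29^1*383^( - 1) 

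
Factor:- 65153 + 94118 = 28965 = 3^1*5^1*1931^1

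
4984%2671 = 2313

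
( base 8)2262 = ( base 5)14302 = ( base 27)1he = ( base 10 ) 1202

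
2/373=2/373 = 0.01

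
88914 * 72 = 6401808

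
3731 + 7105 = 10836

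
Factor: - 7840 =-2^5 * 5^1*7^2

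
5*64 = 320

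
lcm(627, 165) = 3135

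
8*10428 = 83424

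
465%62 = 31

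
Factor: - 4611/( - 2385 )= 3^ (- 1 ) *5^(  -  1 )*29^1= 29/15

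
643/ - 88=-8 + 61/88=- 7.31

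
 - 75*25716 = -1928700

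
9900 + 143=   10043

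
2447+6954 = 9401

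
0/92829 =0 = 0.00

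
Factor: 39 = 3^1*13^1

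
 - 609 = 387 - 996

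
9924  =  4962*2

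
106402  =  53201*2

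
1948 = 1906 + 42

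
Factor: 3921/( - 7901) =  - 3^1 * 1307^1 * 7901^ (- 1 ) 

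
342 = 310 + 32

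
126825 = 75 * 1691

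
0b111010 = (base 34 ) 1o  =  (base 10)58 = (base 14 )42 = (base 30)1S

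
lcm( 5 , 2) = 10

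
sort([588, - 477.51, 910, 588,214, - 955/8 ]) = [ - 477.51, - 955/8, 214, 588, 588,910]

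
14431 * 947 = 13666157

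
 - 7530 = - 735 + -6795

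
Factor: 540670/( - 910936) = -20795/35036 = -2^(-2) * 5^1 * 19^(  -  1)* 461^(-1) * 4159^1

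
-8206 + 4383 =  - 3823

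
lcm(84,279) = 7812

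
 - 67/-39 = 1 + 28/39 = 1.72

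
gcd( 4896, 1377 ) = 153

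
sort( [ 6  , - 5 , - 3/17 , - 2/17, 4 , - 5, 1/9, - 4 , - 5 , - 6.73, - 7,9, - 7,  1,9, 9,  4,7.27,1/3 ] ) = [ - 7, - 7, - 6.73, - 5, - 5, - 5, - 4, - 3/17, - 2/17, 1/9,1/3,1, 4  ,  4,6 , 7.27,9, 9, 9 ] 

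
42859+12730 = 55589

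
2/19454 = 1/9727 =0.00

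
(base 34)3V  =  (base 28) 4L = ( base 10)133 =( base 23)5i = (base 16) 85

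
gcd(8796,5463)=3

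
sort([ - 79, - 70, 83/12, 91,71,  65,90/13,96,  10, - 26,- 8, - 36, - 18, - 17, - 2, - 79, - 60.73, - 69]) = [ - 79, - 79, - 70, - 69,-60.73, - 36, - 26, - 18, - 17 , - 8,-2,83/12,90/13,10, 65,71,91, 96 ]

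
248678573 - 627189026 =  - 378510453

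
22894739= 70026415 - 47131676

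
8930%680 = 90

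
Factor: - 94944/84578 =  - 2^4*3^1 * 13^( - 1 )*23^1 * 43^1*3253^( - 1 )  =  - 47472/42289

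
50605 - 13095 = 37510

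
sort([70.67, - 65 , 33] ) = [ -65,33,70.67]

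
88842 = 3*29614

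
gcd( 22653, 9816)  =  3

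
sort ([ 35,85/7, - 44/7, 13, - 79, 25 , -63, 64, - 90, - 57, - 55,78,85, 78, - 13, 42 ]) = [ - 90, - 79, - 63, - 57, - 55, - 13, - 44/7,85/7, 13,  25,35,42, 64,78,78, 85] 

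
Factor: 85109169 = 3^1*43^1*659761^1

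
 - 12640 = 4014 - 16654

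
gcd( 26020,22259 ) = 1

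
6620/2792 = 1655/698 = 2.37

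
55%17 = 4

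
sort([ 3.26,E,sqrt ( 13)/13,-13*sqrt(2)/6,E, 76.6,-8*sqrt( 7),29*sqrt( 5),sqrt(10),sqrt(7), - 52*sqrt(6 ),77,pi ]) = [ - 52*sqrt (6) ,- 8*sqrt (7),- 13*sqrt(2 )/6,sqrt(13 )/13,sqrt(7 ),E,E,pi, sqrt(10 ),3.26,29*sqrt ( 5),76.6, 77 ]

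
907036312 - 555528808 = 351507504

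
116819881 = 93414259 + 23405622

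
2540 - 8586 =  - 6046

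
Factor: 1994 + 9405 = 11399 = 11399^1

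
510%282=228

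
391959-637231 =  - 245272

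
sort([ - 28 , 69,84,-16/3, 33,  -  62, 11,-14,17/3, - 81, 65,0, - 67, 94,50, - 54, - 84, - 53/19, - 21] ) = [  -  84, - 81, - 67,  -  62, - 54, - 28, - 21,-14, - 16/3, - 53/19,0, 17/3,11,  33,  50,  65, 69,  84 , 94] 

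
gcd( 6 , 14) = 2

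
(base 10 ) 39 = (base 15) 29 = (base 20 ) 1J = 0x27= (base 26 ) 1D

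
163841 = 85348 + 78493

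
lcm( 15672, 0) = 0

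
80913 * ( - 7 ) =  - 566391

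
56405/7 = 8057 + 6/7 = 8057.86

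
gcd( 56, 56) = 56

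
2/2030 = 1/1015 =0.00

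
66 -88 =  - 22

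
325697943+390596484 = 716294427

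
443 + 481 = 924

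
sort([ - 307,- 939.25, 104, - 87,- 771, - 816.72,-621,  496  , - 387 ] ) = [ - 939.25, - 816.72, - 771, - 621, - 387, - 307, - 87,  104,496 ] 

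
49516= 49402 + 114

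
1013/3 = 1013/3=337.67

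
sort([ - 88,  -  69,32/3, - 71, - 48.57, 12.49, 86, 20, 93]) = [ - 88, - 71, - 69, - 48.57, 32/3, 12.49,20,  86,93] 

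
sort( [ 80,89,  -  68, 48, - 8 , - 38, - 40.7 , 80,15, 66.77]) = [ - 68, - 40.7, - 38, - 8,15, 48,66.77,80,  80,89] 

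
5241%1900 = 1441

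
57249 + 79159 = 136408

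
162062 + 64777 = 226839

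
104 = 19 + 85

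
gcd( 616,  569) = 1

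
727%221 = 64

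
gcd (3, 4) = 1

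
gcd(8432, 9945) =17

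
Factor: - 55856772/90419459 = - 2^2*3^2*13^( - 1 )*337^(- 1 ) * 20639^(-1)*1551577^1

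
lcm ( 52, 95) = 4940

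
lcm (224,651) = 20832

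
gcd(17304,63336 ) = 168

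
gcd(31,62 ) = 31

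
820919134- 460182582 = 360736552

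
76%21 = 13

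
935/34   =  27 + 1/2= 27.50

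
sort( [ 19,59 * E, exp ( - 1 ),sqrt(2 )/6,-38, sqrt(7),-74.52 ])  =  [ - 74.52, - 38,sqrt(2 )/6,exp( - 1),sqrt( 7), 19, 59*E ]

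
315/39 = 8 + 1/13=8.08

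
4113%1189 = 546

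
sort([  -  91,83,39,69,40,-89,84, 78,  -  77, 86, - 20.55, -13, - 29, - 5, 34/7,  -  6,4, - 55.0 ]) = [ - 91, - 89,-77, - 55.0, -29,  -  20.55, - 13,-6, - 5,4,34/7, 39,40,  69,78,83 , 84, 86 ]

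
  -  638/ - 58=11 + 0/1 = 11.00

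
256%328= 256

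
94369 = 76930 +17439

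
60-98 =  - 38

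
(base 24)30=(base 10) 72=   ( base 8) 110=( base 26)2K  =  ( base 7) 132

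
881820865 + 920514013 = 1802334878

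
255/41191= 15/2423 = 0.01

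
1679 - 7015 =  - 5336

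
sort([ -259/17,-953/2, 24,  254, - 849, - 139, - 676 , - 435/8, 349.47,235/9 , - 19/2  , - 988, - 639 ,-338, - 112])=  [  -  988, - 849, - 676, - 639,-953/2 , - 338, - 139, - 112 , - 435/8, - 259/17, - 19/2 , 24 , 235/9, 254, 349.47 ] 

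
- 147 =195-342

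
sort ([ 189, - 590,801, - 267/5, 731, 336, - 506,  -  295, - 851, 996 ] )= [-851,-590,-506, - 295, - 267/5, 189, 336, 731, 801, 996]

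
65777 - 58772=7005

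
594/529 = 1 + 65/529   =  1.12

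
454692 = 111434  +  343258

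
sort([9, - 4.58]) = [ - 4.58, 9]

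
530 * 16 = 8480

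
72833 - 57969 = 14864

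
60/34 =30/17 = 1.76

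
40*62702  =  2508080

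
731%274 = 183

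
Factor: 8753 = 8753^1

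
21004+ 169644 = 190648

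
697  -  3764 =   -  3067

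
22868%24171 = 22868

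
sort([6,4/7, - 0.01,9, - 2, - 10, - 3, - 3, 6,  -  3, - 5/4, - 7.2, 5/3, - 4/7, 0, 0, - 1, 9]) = [ - 10, - 7.2,  -  3,- 3,- 3, - 2, - 5/4, - 1, - 4/7, - 0.01,0, 0, 4/7, 5/3,6, 6, 9,9] 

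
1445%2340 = 1445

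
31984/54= 15992/27  =  592.30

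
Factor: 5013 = 3^2*557^1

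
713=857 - 144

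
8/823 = 8/823 = 0.01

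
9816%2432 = 88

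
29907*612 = 18303084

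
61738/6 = 30869/3   =  10289.67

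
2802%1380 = 42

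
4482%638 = 16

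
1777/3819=1777/3819 = 0.47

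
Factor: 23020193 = 7^1*17^1*193447^1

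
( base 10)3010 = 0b101111000010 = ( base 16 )BC2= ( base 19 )868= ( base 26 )4bk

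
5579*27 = 150633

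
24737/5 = 24737/5 = 4947.40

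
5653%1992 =1669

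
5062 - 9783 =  - 4721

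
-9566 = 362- 9928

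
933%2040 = 933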